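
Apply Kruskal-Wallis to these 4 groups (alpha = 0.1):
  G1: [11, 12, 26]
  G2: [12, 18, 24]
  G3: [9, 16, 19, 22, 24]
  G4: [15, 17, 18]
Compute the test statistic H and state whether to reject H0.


Step 1: Combine all N = 14 observations and assign midranks.
sorted (value, group, rank): (9,G3,1), (11,G1,2), (12,G1,3.5), (12,G2,3.5), (15,G4,5), (16,G3,6), (17,G4,7), (18,G2,8.5), (18,G4,8.5), (19,G3,10), (22,G3,11), (24,G2,12.5), (24,G3,12.5), (26,G1,14)
Step 2: Sum ranks within each group.
R_1 = 19.5 (n_1 = 3)
R_2 = 24.5 (n_2 = 3)
R_3 = 40.5 (n_3 = 5)
R_4 = 20.5 (n_4 = 3)
Step 3: H = 12/(N(N+1)) * sum(R_i^2/n_i) - 3(N+1)
     = 12/(14*15) * (19.5^2/3 + 24.5^2/3 + 40.5^2/5 + 20.5^2/3) - 3*15
     = 0.057143 * 794.967 - 45
     = 0.426667.
Step 4: Ties present; correction factor C = 1 - 18/(14^3 - 14) = 0.993407. Corrected H = 0.426667 / 0.993407 = 0.429499.
Step 5: Under H0, H ~ chi^2(3); p-value = 0.934084.
Step 6: alpha = 0.1. fail to reject H0.

H = 0.4295, df = 3, p = 0.934084, fail to reject H0.


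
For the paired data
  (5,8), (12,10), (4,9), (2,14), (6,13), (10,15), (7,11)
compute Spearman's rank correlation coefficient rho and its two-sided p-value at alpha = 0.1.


Step 1: Rank x and y separately (midranks; no ties here).
rank(x): 5->3, 12->7, 4->2, 2->1, 6->4, 10->6, 7->5
rank(y): 8->1, 10->3, 9->2, 14->6, 13->5, 15->7, 11->4
Step 2: d_i = R_x(i) - R_y(i); compute d_i^2.
  (3-1)^2=4, (7-3)^2=16, (2-2)^2=0, (1-6)^2=25, (4-5)^2=1, (6-7)^2=1, (5-4)^2=1
sum(d^2) = 48.
Step 3: rho = 1 - 6*48 / (7*(7^2 - 1)) = 1 - 288/336 = 0.142857.
Step 4: Under H0, t = rho * sqrt((n-2)/(1-rho^2)) = 0.3227 ~ t(5).
Step 5: Two-sided p-value from the t-distribution with 5 df = 0.759945.
Step 6: alpha = 0.1. fail to reject H0.

rho = 0.1429, p = 0.759945, fail to reject H0 at alpha = 0.1.


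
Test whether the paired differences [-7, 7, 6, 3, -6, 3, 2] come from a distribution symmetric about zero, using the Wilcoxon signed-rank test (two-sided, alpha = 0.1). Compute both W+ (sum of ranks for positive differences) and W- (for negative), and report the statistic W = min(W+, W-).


Step 1: Drop any zero differences (none here) and take |d_i|.
|d| = [7, 7, 6, 3, 6, 3, 2]
Step 2: Midrank |d_i| (ties get averaged ranks).
ranks: |7|->6.5, |7|->6.5, |6|->4.5, |3|->2.5, |6|->4.5, |3|->2.5, |2|->1
Step 3: Attach original signs; sum ranks with positive sign and with negative sign.
W+ = 6.5 + 4.5 + 2.5 + 2.5 + 1 = 17
W- = 6.5 + 4.5 = 11
(Check: W+ + W- = 28 should equal n(n+1)/2 = 28.)
Step 4: Test statistic W = min(W+, W-) = 11.
Step 5: Ties in |d|, so use the tie-corrected normal approximation.
        E[W] = n(n+1)/4 = 7*8/4 = 14.
        Tie groups: |d|=3 (t=2), |d|=6 (t=2), |d|=7 (t=2); sum(t^3 - t) = 18.
        Var[W] = n(n+1)(2n+1)/24 - sum(t^3-t)/48 = 840/24 - 18/48 = 34.625.
        z = (W - E[W]) / sqrt(Var[W]) = (11 - 14) / 5.8843 = -0.5098.
        Two-sided p = 2*Phi(z) = 0.610170.
Step 6: alpha = 0.1. fail to reject H0.

W+ = 17, W- = 11, W = min = 11, p = 0.610170, fail to reject H0.


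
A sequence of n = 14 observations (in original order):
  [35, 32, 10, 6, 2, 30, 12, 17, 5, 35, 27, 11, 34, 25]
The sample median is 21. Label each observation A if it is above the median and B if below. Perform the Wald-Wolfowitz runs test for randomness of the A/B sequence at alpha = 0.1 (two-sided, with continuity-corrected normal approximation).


Step 1: Compute median = 21; label A = above, B = below.
Labels in order: AABBBABBBAABAA  (n_A = 7, n_B = 7)
Step 2: Count runs R = 7.
Step 3: Under H0 (random ordering), E[R] = 2*n_A*n_B/(n_A+n_B) + 1 = 2*7*7/14 + 1 = 8.0000.
        Var[R] = 2*n_A*n_B*(2*n_A*n_B - n_A - n_B) / ((n_A+n_B)^2 * (n_A+n_B-1)) = 8232/2548 = 3.2308.
        SD[R] = 1.7974.
Step 4: Continuity-corrected z = (R + 0.5 - E[R]) / SD[R] = (7 + 0.5 - 8.0000) / 1.7974 = -0.2782.
Step 5: Two-sided p-value via normal approximation = 2*(1 - Phi(|z|)) = 0.780879.
Step 6: alpha = 0.1. fail to reject H0.

R = 7, z = -0.2782, p = 0.780879, fail to reject H0.


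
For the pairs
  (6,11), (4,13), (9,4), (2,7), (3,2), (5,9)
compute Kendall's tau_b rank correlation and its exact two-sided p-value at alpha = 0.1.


Step 1: Enumerate the 15 unordered pairs (i,j) with i<j and classify each by sign(x_j-x_i) * sign(y_j-y_i).
  (1,2):dx=-2,dy=+2->D; (1,3):dx=+3,dy=-7->D; (1,4):dx=-4,dy=-4->C; (1,5):dx=-3,dy=-9->C
  (1,6):dx=-1,dy=-2->C; (2,3):dx=+5,dy=-9->D; (2,4):dx=-2,dy=-6->C; (2,5):dx=-1,dy=-11->C
  (2,6):dx=+1,dy=-4->D; (3,4):dx=-7,dy=+3->D; (3,5):dx=-6,dy=-2->C; (3,6):dx=-4,dy=+5->D
  (4,5):dx=+1,dy=-5->D; (4,6):dx=+3,dy=+2->C; (5,6):dx=+2,dy=+7->C
Step 2: C = 8, D = 7, total pairs = 15.
Step 3: tau = (C - D)/(n(n-1)/2) = (8 - 7)/15 = 0.066667.
Step 4: Exact two-sided p-value (enumerate n! = 720 permutations of y under H0): p = 1.000000.
Step 5: alpha = 0.1. fail to reject H0.

tau_b = 0.0667 (C=8, D=7), p = 1.000000, fail to reject H0.


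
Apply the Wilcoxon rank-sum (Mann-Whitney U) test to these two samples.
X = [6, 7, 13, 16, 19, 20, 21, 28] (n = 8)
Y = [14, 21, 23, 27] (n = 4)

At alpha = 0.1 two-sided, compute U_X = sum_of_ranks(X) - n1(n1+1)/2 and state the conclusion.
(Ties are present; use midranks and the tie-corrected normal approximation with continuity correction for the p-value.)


Step 1: Combine and sort all 12 observations; assign midranks.
sorted (value, group): (6,X), (7,X), (13,X), (14,Y), (16,X), (19,X), (20,X), (21,X), (21,Y), (23,Y), (27,Y), (28,X)
ranks: 6->1, 7->2, 13->3, 14->4, 16->5, 19->6, 20->7, 21->8.5, 21->8.5, 23->10, 27->11, 28->12
Step 2: Rank sum for X: R1 = 1 + 2 + 3 + 5 + 6 + 7 + 8.5 + 12 = 44.5.
Step 3: U_X = R1 - n1(n1+1)/2 = 44.5 - 8*9/2 = 44.5 - 36 = 8.5.
       U_Y = n1*n2 - U_X = 32 - 8.5 = 23.5.
Step 4: Ties are present, so use the tie-corrected normal approximation (with continuity correction) for the p-value.
Step 5: p-value = 0.233663; compare to alpha = 0.1. fail to reject H0.

U_X = 8.5, p = 0.233663, fail to reject H0 at alpha = 0.1.


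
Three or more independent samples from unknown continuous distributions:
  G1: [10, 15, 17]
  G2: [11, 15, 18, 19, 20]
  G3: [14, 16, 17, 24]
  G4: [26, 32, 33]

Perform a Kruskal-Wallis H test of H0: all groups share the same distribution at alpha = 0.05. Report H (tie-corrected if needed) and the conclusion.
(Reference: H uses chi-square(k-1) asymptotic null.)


Step 1: Combine all N = 15 observations and assign midranks.
sorted (value, group, rank): (10,G1,1), (11,G2,2), (14,G3,3), (15,G1,4.5), (15,G2,4.5), (16,G3,6), (17,G1,7.5), (17,G3,7.5), (18,G2,9), (19,G2,10), (20,G2,11), (24,G3,12), (26,G4,13), (32,G4,14), (33,G4,15)
Step 2: Sum ranks within each group.
R_1 = 13 (n_1 = 3)
R_2 = 36.5 (n_2 = 5)
R_3 = 28.5 (n_3 = 4)
R_4 = 42 (n_4 = 3)
Step 3: H = 12/(N(N+1)) * sum(R_i^2/n_i) - 3(N+1)
     = 12/(15*16) * (13^2/3 + 36.5^2/5 + 28.5^2/4 + 42^2/3) - 3*16
     = 0.050000 * 1113.85 - 48
     = 7.692292.
Step 4: Ties present; correction factor C = 1 - 12/(15^3 - 15) = 0.996429. Corrected H = 7.692292 / 0.996429 = 7.719863.
Step 5: Under H0, H ~ chi^2(3); p-value = 0.052170.
Step 6: alpha = 0.05. fail to reject H0.

H = 7.7199, df = 3, p = 0.052170, fail to reject H0.


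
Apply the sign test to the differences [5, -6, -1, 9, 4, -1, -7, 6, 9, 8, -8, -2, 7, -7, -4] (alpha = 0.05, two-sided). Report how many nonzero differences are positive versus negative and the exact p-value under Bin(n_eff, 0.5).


Step 1: Discard zero differences. Original n = 15; n_eff = number of nonzero differences = 15.
Nonzero differences (with sign): +5, -6, -1, +9, +4, -1, -7, +6, +9, +8, -8, -2, +7, -7, -4
Step 2: Count signs: positive = 7, negative = 8.
Step 3: Under H0: P(positive) = 0.5, so the number of positives S ~ Bin(15, 0.5).
Step 4: Two-sided exact p-value = sum of Bin(15,0.5) probabilities at or below the observed probability = 1.000000.
Step 5: alpha = 0.05. fail to reject H0.

n_eff = 15, pos = 7, neg = 8, p = 1.000000, fail to reject H0.


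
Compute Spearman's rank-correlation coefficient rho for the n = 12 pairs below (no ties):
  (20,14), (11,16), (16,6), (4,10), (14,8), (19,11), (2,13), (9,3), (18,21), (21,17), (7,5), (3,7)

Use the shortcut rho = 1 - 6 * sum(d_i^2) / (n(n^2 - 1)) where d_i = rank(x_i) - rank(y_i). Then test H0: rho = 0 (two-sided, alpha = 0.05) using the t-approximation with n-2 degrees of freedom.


Step 1: Rank x and y separately (midranks; no ties here).
rank(x): 20->11, 11->6, 16->8, 4->3, 14->7, 19->10, 2->1, 9->5, 18->9, 21->12, 7->4, 3->2
rank(y): 14->9, 16->10, 6->3, 10->6, 8->5, 11->7, 13->8, 3->1, 21->12, 17->11, 5->2, 7->4
Step 2: d_i = R_x(i) - R_y(i); compute d_i^2.
  (11-9)^2=4, (6-10)^2=16, (8-3)^2=25, (3-6)^2=9, (7-5)^2=4, (10-7)^2=9, (1-8)^2=49, (5-1)^2=16, (9-12)^2=9, (12-11)^2=1, (4-2)^2=4, (2-4)^2=4
sum(d^2) = 150.
Step 3: rho = 1 - 6*150 / (12*(12^2 - 1)) = 1 - 900/1716 = 0.475524.
Step 4: Under H0, t = rho * sqrt((n-2)/(1-rho^2)) = 1.7094 ~ t(10).
Step 5: Two-sided p-value from the t-distribution with 10 df = 0.118176.
Step 6: alpha = 0.05. fail to reject H0.

rho = 0.4755, p = 0.118176, fail to reject H0 at alpha = 0.05.


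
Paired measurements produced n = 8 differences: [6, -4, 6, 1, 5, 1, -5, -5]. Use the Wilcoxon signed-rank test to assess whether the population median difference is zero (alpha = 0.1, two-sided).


Step 1: Drop any zero differences (none here) and take |d_i|.
|d| = [6, 4, 6, 1, 5, 1, 5, 5]
Step 2: Midrank |d_i| (ties get averaged ranks).
ranks: |6|->7.5, |4|->3, |6|->7.5, |1|->1.5, |5|->5, |1|->1.5, |5|->5, |5|->5
Step 3: Attach original signs; sum ranks with positive sign and with negative sign.
W+ = 7.5 + 7.5 + 1.5 + 5 + 1.5 = 23
W- = 3 + 5 + 5 = 13
(Check: W+ + W- = 36 should equal n(n+1)/2 = 36.)
Step 4: Test statistic W = min(W+, W-) = 13.
Step 5: Ties in |d|, so use the tie-corrected normal approximation.
        E[W] = n(n+1)/4 = 8*9/4 = 18.
        Tie groups: |d|=1 (t=2), |d|=5 (t=3), |d|=6 (t=2); sum(t^3 - t) = 36.
        Var[W] = n(n+1)(2n+1)/24 - sum(t^3-t)/48 = 1224/24 - 36/48 = 50.25.
        z = (W - E[W]) / sqrt(Var[W]) = (13 - 18) / 7.0887 = -0.7053.
        Two-sided p = 2*Phi(z) = 0.480595.
Step 6: alpha = 0.1. fail to reject H0.

W+ = 23, W- = 13, W = min = 13, p = 0.480595, fail to reject H0.


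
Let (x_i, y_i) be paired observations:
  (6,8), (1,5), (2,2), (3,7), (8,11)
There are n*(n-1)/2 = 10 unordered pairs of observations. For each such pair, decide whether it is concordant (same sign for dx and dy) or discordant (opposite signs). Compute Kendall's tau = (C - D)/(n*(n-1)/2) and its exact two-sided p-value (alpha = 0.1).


Step 1: Enumerate the 10 unordered pairs (i,j) with i<j and classify each by sign(x_j-x_i) * sign(y_j-y_i).
  (1,2):dx=-5,dy=-3->C; (1,3):dx=-4,dy=-6->C; (1,4):dx=-3,dy=-1->C; (1,5):dx=+2,dy=+3->C
  (2,3):dx=+1,dy=-3->D; (2,4):dx=+2,dy=+2->C; (2,5):dx=+7,dy=+6->C; (3,4):dx=+1,dy=+5->C
  (3,5):dx=+6,dy=+9->C; (4,5):dx=+5,dy=+4->C
Step 2: C = 9, D = 1, total pairs = 10.
Step 3: tau = (C - D)/(n(n-1)/2) = (9 - 1)/10 = 0.800000.
Step 4: Exact two-sided p-value (enumerate n! = 120 permutations of y under H0): p = 0.083333.
Step 5: alpha = 0.1. reject H0.

tau_b = 0.8000 (C=9, D=1), p = 0.083333, reject H0.


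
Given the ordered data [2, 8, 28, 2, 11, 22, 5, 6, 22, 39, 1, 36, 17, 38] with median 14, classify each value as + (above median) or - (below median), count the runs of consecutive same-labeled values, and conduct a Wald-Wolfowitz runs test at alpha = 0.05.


Step 1: Compute median = 14; label A = above, B = below.
Labels in order: BBABBABBAABAAA  (n_A = 7, n_B = 7)
Step 2: Count runs R = 8.
Step 3: Under H0 (random ordering), E[R] = 2*n_A*n_B/(n_A+n_B) + 1 = 2*7*7/14 + 1 = 8.0000.
        Var[R] = 2*n_A*n_B*(2*n_A*n_B - n_A - n_B) / ((n_A+n_B)^2 * (n_A+n_B-1)) = 8232/2548 = 3.2308.
        SD[R] = 1.7974.
Step 4: R = E[R], so z = 0 with no continuity correction.
Step 5: Two-sided p-value via normal approximation = 2*(1 - Phi(|z|)) = 1.000000.
Step 6: alpha = 0.05. fail to reject H0.

R = 8, z = 0.0000, p = 1.000000, fail to reject H0.


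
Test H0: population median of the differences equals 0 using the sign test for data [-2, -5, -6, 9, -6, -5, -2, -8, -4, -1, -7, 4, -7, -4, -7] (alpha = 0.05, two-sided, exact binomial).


Step 1: Discard zero differences. Original n = 15; n_eff = number of nonzero differences = 15.
Nonzero differences (with sign): -2, -5, -6, +9, -6, -5, -2, -8, -4, -1, -7, +4, -7, -4, -7
Step 2: Count signs: positive = 2, negative = 13.
Step 3: Under H0: P(positive) = 0.5, so the number of positives S ~ Bin(15, 0.5).
Step 4: Two-sided exact p-value = sum of Bin(15,0.5) probabilities at or below the observed probability = 0.007385.
Step 5: alpha = 0.05. reject H0.

n_eff = 15, pos = 2, neg = 13, p = 0.007385, reject H0.


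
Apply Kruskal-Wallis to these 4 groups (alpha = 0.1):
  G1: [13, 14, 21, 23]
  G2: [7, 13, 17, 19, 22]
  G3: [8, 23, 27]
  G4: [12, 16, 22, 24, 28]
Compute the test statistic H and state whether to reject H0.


Step 1: Combine all N = 17 observations and assign midranks.
sorted (value, group, rank): (7,G2,1), (8,G3,2), (12,G4,3), (13,G1,4.5), (13,G2,4.5), (14,G1,6), (16,G4,7), (17,G2,8), (19,G2,9), (21,G1,10), (22,G2,11.5), (22,G4,11.5), (23,G1,13.5), (23,G3,13.5), (24,G4,15), (27,G3,16), (28,G4,17)
Step 2: Sum ranks within each group.
R_1 = 34 (n_1 = 4)
R_2 = 34 (n_2 = 5)
R_3 = 31.5 (n_3 = 3)
R_4 = 53.5 (n_4 = 5)
Step 3: H = 12/(N(N+1)) * sum(R_i^2/n_i) - 3(N+1)
     = 12/(17*18) * (34^2/4 + 34^2/5 + 31.5^2/3 + 53.5^2/5) - 3*18
     = 0.039216 * 1423.4 - 54
     = 1.819608.
Step 4: Ties present; correction factor C = 1 - 18/(17^3 - 17) = 0.996324. Corrected H = 1.819608 / 0.996324 = 1.826322.
Step 5: Under H0, H ~ chi^2(3); p-value = 0.609224.
Step 6: alpha = 0.1. fail to reject H0.

H = 1.8263, df = 3, p = 0.609224, fail to reject H0.


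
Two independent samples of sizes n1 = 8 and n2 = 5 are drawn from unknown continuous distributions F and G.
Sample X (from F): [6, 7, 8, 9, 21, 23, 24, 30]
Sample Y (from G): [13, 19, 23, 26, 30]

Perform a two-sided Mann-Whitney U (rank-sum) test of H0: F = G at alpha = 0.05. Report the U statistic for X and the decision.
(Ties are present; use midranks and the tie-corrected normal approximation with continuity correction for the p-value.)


Step 1: Combine and sort all 13 observations; assign midranks.
sorted (value, group): (6,X), (7,X), (8,X), (9,X), (13,Y), (19,Y), (21,X), (23,X), (23,Y), (24,X), (26,Y), (30,X), (30,Y)
ranks: 6->1, 7->2, 8->3, 9->4, 13->5, 19->6, 21->7, 23->8.5, 23->8.5, 24->10, 26->11, 30->12.5, 30->12.5
Step 2: Rank sum for X: R1 = 1 + 2 + 3 + 4 + 7 + 8.5 + 10 + 12.5 = 48.
Step 3: U_X = R1 - n1(n1+1)/2 = 48 - 8*9/2 = 48 - 36 = 12.
       U_Y = n1*n2 - U_X = 40 - 12 = 28.
Step 4: Ties are present, so use the tie-corrected normal approximation (with continuity correction) for the p-value.
Step 5: p-value = 0.270933; compare to alpha = 0.05. fail to reject H0.

U_X = 12, p = 0.270933, fail to reject H0 at alpha = 0.05.


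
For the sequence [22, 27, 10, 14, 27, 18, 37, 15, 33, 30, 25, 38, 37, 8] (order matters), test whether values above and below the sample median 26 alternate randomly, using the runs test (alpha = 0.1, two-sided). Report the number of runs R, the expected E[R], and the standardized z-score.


Step 1: Compute median = 26; label A = above, B = below.
Labels in order: BABBABABAABAAB  (n_A = 7, n_B = 7)
Step 2: Count runs R = 11.
Step 3: Under H0 (random ordering), E[R] = 2*n_A*n_B/(n_A+n_B) + 1 = 2*7*7/14 + 1 = 8.0000.
        Var[R] = 2*n_A*n_B*(2*n_A*n_B - n_A - n_B) / ((n_A+n_B)^2 * (n_A+n_B-1)) = 8232/2548 = 3.2308.
        SD[R] = 1.7974.
Step 4: Continuity-corrected z = (R - 0.5 - E[R]) / SD[R] = (11 - 0.5 - 8.0000) / 1.7974 = 1.3909.
Step 5: Two-sided p-value via normal approximation = 2*(1 - Phi(|z|)) = 0.164264.
Step 6: alpha = 0.1. fail to reject H0.

R = 11, z = 1.3909, p = 0.164264, fail to reject H0.


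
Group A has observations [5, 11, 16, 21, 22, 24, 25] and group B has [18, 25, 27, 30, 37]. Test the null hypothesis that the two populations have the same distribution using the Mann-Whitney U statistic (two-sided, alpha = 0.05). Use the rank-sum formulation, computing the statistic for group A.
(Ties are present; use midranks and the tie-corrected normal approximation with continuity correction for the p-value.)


Step 1: Combine and sort all 12 observations; assign midranks.
sorted (value, group): (5,X), (11,X), (16,X), (18,Y), (21,X), (22,X), (24,X), (25,X), (25,Y), (27,Y), (30,Y), (37,Y)
ranks: 5->1, 11->2, 16->3, 18->4, 21->5, 22->6, 24->7, 25->8.5, 25->8.5, 27->10, 30->11, 37->12
Step 2: Rank sum for X: R1 = 1 + 2 + 3 + 5 + 6 + 7 + 8.5 = 32.5.
Step 3: U_X = R1 - n1(n1+1)/2 = 32.5 - 7*8/2 = 32.5 - 28 = 4.5.
       U_Y = n1*n2 - U_X = 35 - 4.5 = 30.5.
Step 4: Ties are present, so use the tie-corrected normal approximation (with continuity correction) for the p-value.
Step 5: p-value = 0.041997; compare to alpha = 0.05. reject H0.

U_X = 4.5, p = 0.041997, reject H0 at alpha = 0.05.


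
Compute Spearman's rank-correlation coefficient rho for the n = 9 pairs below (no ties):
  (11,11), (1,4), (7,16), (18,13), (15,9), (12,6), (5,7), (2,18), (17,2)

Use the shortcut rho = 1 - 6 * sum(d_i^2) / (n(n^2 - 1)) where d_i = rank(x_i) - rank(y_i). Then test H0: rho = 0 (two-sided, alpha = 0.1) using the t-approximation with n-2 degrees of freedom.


Step 1: Rank x and y separately (midranks; no ties here).
rank(x): 11->5, 1->1, 7->4, 18->9, 15->7, 12->6, 5->3, 2->2, 17->8
rank(y): 11->6, 4->2, 16->8, 13->7, 9->5, 6->3, 7->4, 18->9, 2->1
Step 2: d_i = R_x(i) - R_y(i); compute d_i^2.
  (5-6)^2=1, (1-2)^2=1, (4-8)^2=16, (9-7)^2=4, (7-5)^2=4, (6-3)^2=9, (3-4)^2=1, (2-9)^2=49, (8-1)^2=49
sum(d^2) = 134.
Step 3: rho = 1 - 6*134 / (9*(9^2 - 1)) = 1 - 804/720 = -0.116667.
Step 4: Under H0, t = rho * sqrt((n-2)/(1-rho^2)) = -0.3108 ~ t(7).
Step 5: Two-sided p-value from the t-distribution with 7 df = 0.765008.
Step 6: alpha = 0.1. fail to reject H0.

rho = -0.1167, p = 0.765008, fail to reject H0 at alpha = 0.1.


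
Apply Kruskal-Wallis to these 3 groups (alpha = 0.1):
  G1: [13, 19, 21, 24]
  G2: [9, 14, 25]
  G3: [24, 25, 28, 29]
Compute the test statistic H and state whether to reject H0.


Step 1: Combine all N = 11 observations and assign midranks.
sorted (value, group, rank): (9,G2,1), (13,G1,2), (14,G2,3), (19,G1,4), (21,G1,5), (24,G1,6.5), (24,G3,6.5), (25,G2,8.5), (25,G3,8.5), (28,G3,10), (29,G3,11)
Step 2: Sum ranks within each group.
R_1 = 17.5 (n_1 = 4)
R_2 = 12.5 (n_2 = 3)
R_3 = 36 (n_3 = 4)
Step 3: H = 12/(N(N+1)) * sum(R_i^2/n_i) - 3(N+1)
     = 12/(11*12) * (17.5^2/4 + 12.5^2/3 + 36^2/4) - 3*12
     = 0.090909 * 452.646 - 36
     = 5.149621.
Step 4: Ties present; correction factor C = 1 - 12/(11^3 - 11) = 0.990909. Corrected H = 5.149621 / 0.990909 = 5.196865.
Step 5: Under H0, H ~ chi^2(2); p-value = 0.074390.
Step 6: alpha = 0.1. reject H0.

H = 5.1969, df = 2, p = 0.074390, reject H0.


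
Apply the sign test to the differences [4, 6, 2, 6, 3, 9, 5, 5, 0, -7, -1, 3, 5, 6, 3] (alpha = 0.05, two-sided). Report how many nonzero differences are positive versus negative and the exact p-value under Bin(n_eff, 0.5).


Step 1: Discard zero differences. Original n = 15; n_eff = number of nonzero differences = 14.
Nonzero differences (with sign): +4, +6, +2, +6, +3, +9, +5, +5, -7, -1, +3, +5, +6, +3
Step 2: Count signs: positive = 12, negative = 2.
Step 3: Under H0: P(positive) = 0.5, so the number of positives S ~ Bin(14, 0.5).
Step 4: Two-sided exact p-value = sum of Bin(14,0.5) probabilities at or below the observed probability = 0.012939.
Step 5: alpha = 0.05. reject H0.

n_eff = 14, pos = 12, neg = 2, p = 0.012939, reject H0.


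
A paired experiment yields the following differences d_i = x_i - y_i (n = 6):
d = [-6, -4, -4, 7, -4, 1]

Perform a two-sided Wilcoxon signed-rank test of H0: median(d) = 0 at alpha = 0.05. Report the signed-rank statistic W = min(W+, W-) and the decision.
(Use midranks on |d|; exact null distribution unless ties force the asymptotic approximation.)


Step 1: Drop any zero differences (none here) and take |d_i|.
|d| = [6, 4, 4, 7, 4, 1]
Step 2: Midrank |d_i| (ties get averaged ranks).
ranks: |6|->5, |4|->3, |4|->3, |7|->6, |4|->3, |1|->1
Step 3: Attach original signs; sum ranks with positive sign and with negative sign.
W+ = 6 + 1 = 7
W- = 5 + 3 + 3 + 3 = 14
(Check: W+ + W- = 21 should equal n(n+1)/2 = 21.)
Step 4: Test statistic W = min(W+, W-) = 7.
Step 5: Ties in |d|, so use the tie-corrected normal approximation.
        E[W] = n(n+1)/4 = 6*7/4 = 10.5.
        Tie groups: |d|=4 (t=3); sum(t^3 - t) = 24.
        Var[W] = n(n+1)(2n+1)/24 - sum(t^3-t)/48 = 546/24 - 24/48 = 22.25.
        z = (W - E[W]) / sqrt(Var[W]) = (7 - 10.5) / 4.7170 = -0.7420.
        Two-sided p = 2*Phi(z) = 0.458088.
Step 6: alpha = 0.05. fail to reject H0.

W+ = 7, W- = 14, W = min = 7, p = 0.458088, fail to reject H0.


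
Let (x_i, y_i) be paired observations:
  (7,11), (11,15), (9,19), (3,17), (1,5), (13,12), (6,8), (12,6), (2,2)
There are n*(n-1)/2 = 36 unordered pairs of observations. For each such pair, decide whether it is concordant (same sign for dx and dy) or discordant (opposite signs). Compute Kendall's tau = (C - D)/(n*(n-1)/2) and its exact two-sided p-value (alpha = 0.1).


Step 1: Enumerate the 36 unordered pairs (i,j) with i<j and classify each by sign(x_j-x_i) * sign(y_j-y_i).
  (1,2):dx=+4,dy=+4->C; (1,3):dx=+2,dy=+8->C; (1,4):dx=-4,dy=+6->D; (1,5):dx=-6,dy=-6->C
  (1,6):dx=+6,dy=+1->C; (1,7):dx=-1,dy=-3->C; (1,8):dx=+5,dy=-5->D; (1,9):dx=-5,dy=-9->C
  (2,3):dx=-2,dy=+4->D; (2,4):dx=-8,dy=+2->D; (2,5):dx=-10,dy=-10->C; (2,6):dx=+2,dy=-3->D
  (2,7):dx=-5,dy=-7->C; (2,8):dx=+1,dy=-9->D; (2,9):dx=-9,dy=-13->C; (3,4):dx=-6,dy=-2->C
  (3,5):dx=-8,dy=-14->C; (3,6):dx=+4,dy=-7->D; (3,7):dx=-3,dy=-11->C; (3,8):dx=+3,dy=-13->D
  (3,9):dx=-7,dy=-17->C; (4,5):dx=-2,dy=-12->C; (4,6):dx=+10,dy=-5->D; (4,7):dx=+3,dy=-9->D
  (4,8):dx=+9,dy=-11->D; (4,9):dx=-1,dy=-15->C; (5,6):dx=+12,dy=+7->C; (5,7):dx=+5,dy=+3->C
  (5,8):dx=+11,dy=+1->C; (5,9):dx=+1,dy=-3->D; (6,7):dx=-7,dy=-4->C; (6,8):dx=-1,dy=-6->C
  (6,9):dx=-11,dy=-10->C; (7,8):dx=+6,dy=-2->D; (7,9):dx=-4,dy=-6->C; (8,9):dx=-10,dy=-4->C
Step 2: C = 23, D = 13, total pairs = 36.
Step 3: tau = (C - D)/(n(n-1)/2) = (23 - 13)/36 = 0.277778.
Step 4: Exact two-sided p-value (enumerate n! = 362880 permutations of y under H0): p = 0.358488.
Step 5: alpha = 0.1. fail to reject H0.

tau_b = 0.2778 (C=23, D=13), p = 0.358488, fail to reject H0.


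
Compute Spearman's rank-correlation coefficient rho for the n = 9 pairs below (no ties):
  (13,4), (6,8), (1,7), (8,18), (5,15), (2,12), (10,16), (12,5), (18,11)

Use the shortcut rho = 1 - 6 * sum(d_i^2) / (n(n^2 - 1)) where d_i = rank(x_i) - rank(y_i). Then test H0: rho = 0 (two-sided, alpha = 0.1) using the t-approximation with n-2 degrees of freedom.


Step 1: Rank x and y separately (midranks; no ties here).
rank(x): 13->8, 6->4, 1->1, 8->5, 5->3, 2->2, 10->6, 12->7, 18->9
rank(y): 4->1, 8->4, 7->3, 18->9, 15->7, 12->6, 16->8, 5->2, 11->5
Step 2: d_i = R_x(i) - R_y(i); compute d_i^2.
  (8-1)^2=49, (4-4)^2=0, (1-3)^2=4, (5-9)^2=16, (3-7)^2=16, (2-6)^2=16, (6-8)^2=4, (7-2)^2=25, (9-5)^2=16
sum(d^2) = 146.
Step 3: rho = 1 - 6*146 / (9*(9^2 - 1)) = 1 - 876/720 = -0.216667.
Step 4: Under H0, t = rho * sqrt((n-2)/(1-rho^2)) = -0.5872 ~ t(7).
Step 5: Two-sided p-value from the t-distribution with 7 df = 0.575515.
Step 6: alpha = 0.1. fail to reject H0.

rho = -0.2167, p = 0.575515, fail to reject H0 at alpha = 0.1.


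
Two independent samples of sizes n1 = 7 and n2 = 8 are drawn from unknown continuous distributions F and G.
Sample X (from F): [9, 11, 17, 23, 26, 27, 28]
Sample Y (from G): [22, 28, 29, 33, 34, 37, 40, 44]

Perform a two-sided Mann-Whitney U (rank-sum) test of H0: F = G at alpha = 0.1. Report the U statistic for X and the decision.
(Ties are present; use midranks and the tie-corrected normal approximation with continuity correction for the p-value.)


Step 1: Combine and sort all 15 observations; assign midranks.
sorted (value, group): (9,X), (11,X), (17,X), (22,Y), (23,X), (26,X), (27,X), (28,X), (28,Y), (29,Y), (33,Y), (34,Y), (37,Y), (40,Y), (44,Y)
ranks: 9->1, 11->2, 17->3, 22->4, 23->5, 26->6, 27->7, 28->8.5, 28->8.5, 29->10, 33->11, 34->12, 37->13, 40->14, 44->15
Step 2: Rank sum for X: R1 = 1 + 2 + 3 + 5 + 6 + 7 + 8.5 = 32.5.
Step 3: U_X = R1 - n1(n1+1)/2 = 32.5 - 7*8/2 = 32.5 - 28 = 4.5.
       U_Y = n1*n2 - U_X = 56 - 4.5 = 51.5.
Step 4: Ties are present, so use the tie-corrected normal approximation (with continuity correction) for the p-value.
Step 5: p-value = 0.007719; compare to alpha = 0.1. reject H0.

U_X = 4.5, p = 0.007719, reject H0 at alpha = 0.1.


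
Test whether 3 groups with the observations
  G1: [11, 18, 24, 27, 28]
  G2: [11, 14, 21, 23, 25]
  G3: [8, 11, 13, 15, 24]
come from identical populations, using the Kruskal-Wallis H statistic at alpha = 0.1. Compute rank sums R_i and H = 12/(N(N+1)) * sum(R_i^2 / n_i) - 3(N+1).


Step 1: Combine all N = 15 observations and assign midranks.
sorted (value, group, rank): (8,G3,1), (11,G1,3), (11,G2,3), (11,G3,3), (13,G3,5), (14,G2,6), (15,G3,7), (18,G1,8), (21,G2,9), (23,G2,10), (24,G1,11.5), (24,G3,11.5), (25,G2,13), (27,G1,14), (28,G1,15)
Step 2: Sum ranks within each group.
R_1 = 51.5 (n_1 = 5)
R_2 = 41 (n_2 = 5)
R_3 = 27.5 (n_3 = 5)
Step 3: H = 12/(N(N+1)) * sum(R_i^2/n_i) - 3(N+1)
     = 12/(15*16) * (51.5^2/5 + 41^2/5 + 27.5^2/5) - 3*16
     = 0.050000 * 1017.9 - 48
     = 2.895000.
Step 4: Ties present; correction factor C = 1 - 30/(15^3 - 15) = 0.991071. Corrected H = 2.895000 / 0.991071 = 2.921081.
Step 5: Under H0, H ~ chi^2(2); p-value = 0.232111.
Step 6: alpha = 0.1. fail to reject H0.

H = 2.9211, df = 2, p = 0.232111, fail to reject H0.


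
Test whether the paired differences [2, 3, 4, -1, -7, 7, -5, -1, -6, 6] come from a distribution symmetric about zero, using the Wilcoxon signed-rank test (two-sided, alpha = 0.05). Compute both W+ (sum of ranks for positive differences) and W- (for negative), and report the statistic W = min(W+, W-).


Step 1: Drop any zero differences (none here) and take |d_i|.
|d| = [2, 3, 4, 1, 7, 7, 5, 1, 6, 6]
Step 2: Midrank |d_i| (ties get averaged ranks).
ranks: |2|->3, |3|->4, |4|->5, |1|->1.5, |7|->9.5, |7|->9.5, |5|->6, |1|->1.5, |6|->7.5, |6|->7.5
Step 3: Attach original signs; sum ranks with positive sign and with negative sign.
W+ = 3 + 4 + 5 + 9.5 + 7.5 = 29
W- = 1.5 + 9.5 + 6 + 1.5 + 7.5 = 26
(Check: W+ + W- = 55 should equal n(n+1)/2 = 55.)
Step 4: Test statistic W = min(W+, W-) = 26.
Step 5: Ties in |d|, so use the tie-corrected normal approximation.
        E[W] = n(n+1)/4 = 10*11/4 = 27.5.
        Tie groups: |d|=1 (t=2), |d|=6 (t=2), |d|=7 (t=2); sum(t^3 - t) = 18.
        Var[W] = n(n+1)(2n+1)/24 - sum(t^3-t)/48 = 2310/24 - 18/48 = 95.875.
        z = (W - E[W]) / sqrt(Var[W]) = (26 - 27.5) / 9.7916 = -0.1532.
        Two-sided p = 2*Phi(z) = 0.878246.
Step 6: alpha = 0.05. fail to reject H0.

W+ = 29, W- = 26, W = min = 26, p = 0.878246, fail to reject H0.


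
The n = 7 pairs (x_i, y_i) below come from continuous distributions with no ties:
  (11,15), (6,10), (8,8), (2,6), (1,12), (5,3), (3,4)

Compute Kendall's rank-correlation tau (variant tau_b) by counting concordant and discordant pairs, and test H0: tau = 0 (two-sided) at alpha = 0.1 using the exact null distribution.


Step 1: Enumerate the 21 unordered pairs (i,j) with i<j and classify each by sign(x_j-x_i) * sign(y_j-y_i).
  (1,2):dx=-5,dy=-5->C; (1,3):dx=-3,dy=-7->C; (1,4):dx=-9,dy=-9->C; (1,5):dx=-10,dy=-3->C
  (1,6):dx=-6,dy=-12->C; (1,7):dx=-8,dy=-11->C; (2,3):dx=+2,dy=-2->D; (2,4):dx=-4,dy=-4->C
  (2,5):dx=-5,dy=+2->D; (2,6):dx=-1,dy=-7->C; (2,7):dx=-3,dy=-6->C; (3,4):dx=-6,dy=-2->C
  (3,5):dx=-7,dy=+4->D; (3,6):dx=-3,dy=-5->C; (3,7):dx=-5,dy=-4->C; (4,5):dx=-1,dy=+6->D
  (4,6):dx=+3,dy=-3->D; (4,7):dx=+1,dy=-2->D; (5,6):dx=+4,dy=-9->D; (5,7):dx=+2,dy=-8->D
  (6,7):dx=-2,dy=+1->D
Step 2: C = 12, D = 9, total pairs = 21.
Step 3: tau = (C - D)/(n(n-1)/2) = (12 - 9)/21 = 0.142857.
Step 4: Exact two-sided p-value (enumerate n! = 5040 permutations of y under H0): p = 0.772619.
Step 5: alpha = 0.1. fail to reject H0.

tau_b = 0.1429 (C=12, D=9), p = 0.772619, fail to reject H0.


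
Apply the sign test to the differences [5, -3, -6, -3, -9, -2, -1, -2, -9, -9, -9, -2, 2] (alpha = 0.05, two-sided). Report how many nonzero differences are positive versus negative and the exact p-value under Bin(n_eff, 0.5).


Step 1: Discard zero differences. Original n = 13; n_eff = number of nonzero differences = 13.
Nonzero differences (with sign): +5, -3, -6, -3, -9, -2, -1, -2, -9, -9, -9, -2, +2
Step 2: Count signs: positive = 2, negative = 11.
Step 3: Under H0: P(positive) = 0.5, so the number of positives S ~ Bin(13, 0.5).
Step 4: Two-sided exact p-value = sum of Bin(13,0.5) probabilities at or below the observed probability = 0.022461.
Step 5: alpha = 0.05. reject H0.

n_eff = 13, pos = 2, neg = 11, p = 0.022461, reject H0.


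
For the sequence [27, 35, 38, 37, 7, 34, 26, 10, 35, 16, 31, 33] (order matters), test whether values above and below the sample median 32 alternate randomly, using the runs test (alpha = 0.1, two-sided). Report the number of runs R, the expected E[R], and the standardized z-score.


Step 1: Compute median = 32; label A = above, B = below.
Labels in order: BAAABABBABBA  (n_A = 6, n_B = 6)
Step 2: Count runs R = 8.
Step 3: Under H0 (random ordering), E[R] = 2*n_A*n_B/(n_A+n_B) + 1 = 2*6*6/12 + 1 = 7.0000.
        Var[R] = 2*n_A*n_B*(2*n_A*n_B - n_A - n_B) / ((n_A+n_B)^2 * (n_A+n_B-1)) = 4320/1584 = 2.7273.
        SD[R] = 1.6514.
Step 4: Continuity-corrected z = (R - 0.5 - E[R]) / SD[R] = (8 - 0.5 - 7.0000) / 1.6514 = 0.3028.
Step 5: Two-sided p-value via normal approximation = 2*(1 - Phi(|z|)) = 0.762069.
Step 6: alpha = 0.1. fail to reject H0.

R = 8, z = 0.3028, p = 0.762069, fail to reject H0.


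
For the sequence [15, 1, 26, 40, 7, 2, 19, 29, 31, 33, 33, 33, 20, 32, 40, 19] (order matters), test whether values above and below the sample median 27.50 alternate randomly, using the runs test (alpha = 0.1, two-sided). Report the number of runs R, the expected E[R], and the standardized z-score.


Step 1: Compute median = 27.50; label A = above, B = below.
Labels in order: BBBABBBAAAAABAAB  (n_A = 8, n_B = 8)
Step 2: Count runs R = 7.
Step 3: Under H0 (random ordering), E[R] = 2*n_A*n_B/(n_A+n_B) + 1 = 2*8*8/16 + 1 = 9.0000.
        Var[R] = 2*n_A*n_B*(2*n_A*n_B - n_A - n_B) / ((n_A+n_B)^2 * (n_A+n_B-1)) = 14336/3840 = 3.7333.
        SD[R] = 1.9322.
Step 4: Continuity-corrected z = (R + 0.5 - E[R]) / SD[R] = (7 + 0.5 - 9.0000) / 1.9322 = -0.7763.
Step 5: Two-sided p-value via normal approximation = 2*(1 - Phi(|z|)) = 0.437558.
Step 6: alpha = 0.1. fail to reject H0.

R = 7, z = -0.7763, p = 0.437558, fail to reject H0.


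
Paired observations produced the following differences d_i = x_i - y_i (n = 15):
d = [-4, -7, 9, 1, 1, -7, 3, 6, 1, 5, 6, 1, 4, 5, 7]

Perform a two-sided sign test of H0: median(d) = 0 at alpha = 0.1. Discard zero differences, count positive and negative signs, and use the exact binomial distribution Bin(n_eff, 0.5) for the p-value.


Step 1: Discard zero differences. Original n = 15; n_eff = number of nonzero differences = 15.
Nonzero differences (with sign): -4, -7, +9, +1, +1, -7, +3, +6, +1, +5, +6, +1, +4, +5, +7
Step 2: Count signs: positive = 12, negative = 3.
Step 3: Under H0: P(positive) = 0.5, so the number of positives S ~ Bin(15, 0.5).
Step 4: Two-sided exact p-value = sum of Bin(15,0.5) probabilities at or below the observed probability = 0.035156.
Step 5: alpha = 0.1. reject H0.

n_eff = 15, pos = 12, neg = 3, p = 0.035156, reject H0.


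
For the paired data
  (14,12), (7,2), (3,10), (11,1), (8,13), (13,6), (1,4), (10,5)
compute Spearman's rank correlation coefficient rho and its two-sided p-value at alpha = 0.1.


Step 1: Rank x and y separately (midranks; no ties here).
rank(x): 14->8, 7->3, 3->2, 11->6, 8->4, 13->7, 1->1, 10->5
rank(y): 12->7, 2->2, 10->6, 1->1, 13->8, 6->5, 4->3, 5->4
Step 2: d_i = R_x(i) - R_y(i); compute d_i^2.
  (8-7)^2=1, (3-2)^2=1, (2-6)^2=16, (6-1)^2=25, (4-8)^2=16, (7-5)^2=4, (1-3)^2=4, (5-4)^2=1
sum(d^2) = 68.
Step 3: rho = 1 - 6*68 / (8*(8^2 - 1)) = 1 - 408/504 = 0.190476.
Step 4: Under H0, t = rho * sqrt((n-2)/(1-rho^2)) = 0.4753 ~ t(6).
Step 5: Two-sided p-value from the t-distribution with 6 df = 0.651401.
Step 6: alpha = 0.1. fail to reject H0.

rho = 0.1905, p = 0.651401, fail to reject H0 at alpha = 0.1.


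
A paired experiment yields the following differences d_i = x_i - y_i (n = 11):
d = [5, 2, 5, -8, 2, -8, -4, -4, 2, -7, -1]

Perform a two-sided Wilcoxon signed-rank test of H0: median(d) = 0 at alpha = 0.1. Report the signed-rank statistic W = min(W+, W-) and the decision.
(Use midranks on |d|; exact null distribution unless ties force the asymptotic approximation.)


Step 1: Drop any zero differences (none here) and take |d_i|.
|d| = [5, 2, 5, 8, 2, 8, 4, 4, 2, 7, 1]
Step 2: Midrank |d_i| (ties get averaged ranks).
ranks: |5|->7.5, |2|->3, |5|->7.5, |8|->10.5, |2|->3, |8|->10.5, |4|->5.5, |4|->5.5, |2|->3, |7|->9, |1|->1
Step 3: Attach original signs; sum ranks with positive sign and with negative sign.
W+ = 7.5 + 3 + 7.5 + 3 + 3 = 24
W- = 10.5 + 10.5 + 5.5 + 5.5 + 9 + 1 = 42
(Check: W+ + W- = 66 should equal n(n+1)/2 = 66.)
Step 4: Test statistic W = min(W+, W-) = 24.
Step 5: Ties in |d|, so use the tie-corrected normal approximation.
        E[W] = n(n+1)/4 = 11*12/4 = 33.
        Tie groups: |d|=2 (t=3), |d|=4 (t=2), |d|=5 (t=2), |d|=8 (t=2); sum(t^3 - t) = 42.
        Var[W] = n(n+1)(2n+1)/24 - sum(t^3-t)/48 = 3036/24 - 42/48 = 125.625.
        z = (W - E[W]) / sqrt(Var[W]) = (24 - 33) / 11.2083 = -0.8030.
        Two-sided p = 2*Phi(z) = 0.421987.
Step 6: alpha = 0.1. fail to reject H0.

W+ = 24, W- = 42, W = min = 24, p = 0.421987, fail to reject H0.


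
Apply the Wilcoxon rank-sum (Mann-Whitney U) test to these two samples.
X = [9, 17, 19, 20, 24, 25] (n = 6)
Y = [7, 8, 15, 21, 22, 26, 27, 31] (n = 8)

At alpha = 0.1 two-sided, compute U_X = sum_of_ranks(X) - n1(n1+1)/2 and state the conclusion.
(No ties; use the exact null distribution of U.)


Step 1: Combine and sort all 14 observations; assign midranks.
sorted (value, group): (7,Y), (8,Y), (9,X), (15,Y), (17,X), (19,X), (20,X), (21,Y), (22,Y), (24,X), (25,X), (26,Y), (27,Y), (31,Y)
ranks: 7->1, 8->2, 9->3, 15->4, 17->5, 19->6, 20->7, 21->8, 22->9, 24->10, 25->11, 26->12, 27->13, 31->14
Step 2: Rank sum for X: R1 = 3 + 5 + 6 + 7 + 10 + 11 = 42.
Step 3: U_X = R1 - n1(n1+1)/2 = 42 - 6*7/2 = 42 - 21 = 21.
       U_Y = n1*n2 - U_X = 48 - 21 = 27.
Step 4: No ties, so the exact null distribution of U (based on enumerating the C(14,6) = 3003 equally likely rank assignments) gives the two-sided p-value.
Step 5: p-value = 0.754579; compare to alpha = 0.1. fail to reject H0.

U_X = 21, p = 0.754579, fail to reject H0 at alpha = 0.1.


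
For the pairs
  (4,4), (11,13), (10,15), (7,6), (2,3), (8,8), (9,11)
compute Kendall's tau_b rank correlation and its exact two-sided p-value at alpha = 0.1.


Step 1: Enumerate the 21 unordered pairs (i,j) with i<j and classify each by sign(x_j-x_i) * sign(y_j-y_i).
  (1,2):dx=+7,dy=+9->C; (1,3):dx=+6,dy=+11->C; (1,4):dx=+3,dy=+2->C; (1,5):dx=-2,dy=-1->C
  (1,6):dx=+4,dy=+4->C; (1,7):dx=+5,dy=+7->C; (2,3):dx=-1,dy=+2->D; (2,4):dx=-4,dy=-7->C
  (2,5):dx=-9,dy=-10->C; (2,6):dx=-3,dy=-5->C; (2,7):dx=-2,dy=-2->C; (3,4):dx=-3,dy=-9->C
  (3,5):dx=-8,dy=-12->C; (3,6):dx=-2,dy=-7->C; (3,7):dx=-1,dy=-4->C; (4,5):dx=-5,dy=-3->C
  (4,6):dx=+1,dy=+2->C; (4,7):dx=+2,dy=+5->C; (5,6):dx=+6,dy=+5->C; (5,7):dx=+7,dy=+8->C
  (6,7):dx=+1,dy=+3->C
Step 2: C = 20, D = 1, total pairs = 21.
Step 3: tau = (C - D)/(n(n-1)/2) = (20 - 1)/21 = 0.904762.
Step 4: Exact two-sided p-value (enumerate n! = 5040 permutations of y under H0): p = 0.002778.
Step 5: alpha = 0.1. reject H0.

tau_b = 0.9048 (C=20, D=1), p = 0.002778, reject H0.


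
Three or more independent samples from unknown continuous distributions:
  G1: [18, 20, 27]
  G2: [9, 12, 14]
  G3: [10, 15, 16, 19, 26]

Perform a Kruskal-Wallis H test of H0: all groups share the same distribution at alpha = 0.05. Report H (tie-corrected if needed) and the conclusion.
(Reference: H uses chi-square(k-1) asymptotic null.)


Step 1: Combine all N = 11 observations and assign midranks.
sorted (value, group, rank): (9,G2,1), (10,G3,2), (12,G2,3), (14,G2,4), (15,G3,5), (16,G3,6), (18,G1,7), (19,G3,8), (20,G1,9), (26,G3,10), (27,G1,11)
Step 2: Sum ranks within each group.
R_1 = 27 (n_1 = 3)
R_2 = 8 (n_2 = 3)
R_3 = 31 (n_3 = 5)
Step 3: H = 12/(N(N+1)) * sum(R_i^2/n_i) - 3(N+1)
     = 12/(11*12) * (27^2/3 + 8^2/3 + 31^2/5) - 3*12
     = 0.090909 * 456.533 - 36
     = 5.503030.
Step 4: No ties, so H is used without correction.
Step 5: Under H0, H ~ chi^2(2); p-value = 0.063831.
Step 6: alpha = 0.05. fail to reject H0.

H = 5.5030, df = 2, p = 0.063831, fail to reject H0.


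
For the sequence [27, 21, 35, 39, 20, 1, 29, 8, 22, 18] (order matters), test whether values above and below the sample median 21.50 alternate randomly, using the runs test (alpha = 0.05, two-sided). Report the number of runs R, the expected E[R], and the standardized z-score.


Step 1: Compute median = 21.50; label A = above, B = below.
Labels in order: ABAABBABAB  (n_A = 5, n_B = 5)
Step 2: Count runs R = 8.
Step 3: Under H0 (random ordering), E[R] = 2*n_A*n_B/(n_A+n_B) + 1 = 2*5*5/10 + 1 = 6.0000.
        Var[R] = 2*n_A*n_B*(2*n_A*n_B - n_A - n_B) / ((n_A+n_B)^2 * (n_A+n_B-1)) = 2000/900 = 2.2222.
        SD[R] = 1.4907.
Step 4: Continuity-corrected z = (R - 0.5 - E[R]) / SD[R] = (8 - 0.5 - 6.0000) / 1.4907 = 1.0062.
Step 5: Two-sided p-value via normal approximation = 2*(1 - Phi(|z|)) = 0.314305.
Step 6: alpha = 0.05. fail to reject H0.

R = 8, z = 1.0062, p = 0.314305, fail to reject H0.


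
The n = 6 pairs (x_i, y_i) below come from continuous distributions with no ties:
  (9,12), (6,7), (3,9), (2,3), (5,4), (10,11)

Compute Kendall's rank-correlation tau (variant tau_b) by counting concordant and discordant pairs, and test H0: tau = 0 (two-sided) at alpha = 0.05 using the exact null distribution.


Step 1: Enumerate the 15 unordered pairs (i,j) with i<j and classify each by sign(x_j-x_i) * sign(y_j-y_i).
  (1,2):dx=-3,dy=-5->C; (1,3):dx=-6,dy=-3->C; (1,4):dx=-7,dy=-9->C; (1,5):dx=-4,dy=-8->C
  (1,6):dx=+1,dy=-1->D; (2,3):dx=-3,dy=+2->D; (2,4):dx=-4,dy=-4->C; (2,5):dx=-1,dy=-3->C
  (2,6):dx=+4,dy=+4->C; (3,4):dx=-1,dy=-6->C; (3,5):dx=+2,dy=-5->D; (3,6):dx=+7,dy=+2->C
  (4,5):dx=+3,dy=+1->C; (4,6):dx=+8,dy=+8->C; (5,6):dx=+5,dy=+7->C
Step 2: C = 12, D = 3, total pairs = 15.
Step 3: tau = (C - D)/(n(n-1)/2) = (12 - 3)/15 = 0.600000.
Step 4: Exact two-sided p-value (enumerate n! = 720 permutations of y under H0): p = 0.136111.
Step 5: alpha = 0.05. fail to reject H0.

tau_b = 0.6000 (C=12, D=3), p = 0.136111, fail to reject H0.


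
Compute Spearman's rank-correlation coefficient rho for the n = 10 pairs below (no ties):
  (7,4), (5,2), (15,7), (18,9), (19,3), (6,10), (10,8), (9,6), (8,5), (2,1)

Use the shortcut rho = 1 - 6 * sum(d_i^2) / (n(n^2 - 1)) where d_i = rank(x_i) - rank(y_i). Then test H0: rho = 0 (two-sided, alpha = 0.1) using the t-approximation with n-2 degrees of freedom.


Step 1: Rank x and y separately (midranks; no ties here).
rank(x): 7->4, 5->2, 15->8, 18->9, 19->10, 6->3, 10->7, 9->6, 8->5, 2->1
rank(y): 4->4, 2->2, 7->7, 9->9, 3->3, 10->10, 8->8, 6->6, 5->5, 1->1
Step 2: d_i = R_x(i) - R_y(i); compute d_i^2.
  (4-4)^2=0, (2-2)^2=0, (8-7)^2=1, (9-9)^2=0, (10-3)^2=49, (3-10)^2=49, (7-8)^2=1, (6-6)^2=0, (5-5)^2=0, (1-1)^2=0
sum(d^2) = 100.
Step 3: rho = 1 - 6*100 / (10*(10^2 - 1)) = 1 - 600/990 = 0.393939.
Step 4: Under H0, t = rho * sqrt((n-2)/(1-rho^2)) = 1.2123 ~ t(8).
Step 5: Two-sided p-value from the t-distribution with 8 df = 0.259998.
Step 6: alpha = 0.1. fail to reject H0.

rho = 0.3939, p = 0.259998, fail to reject H0 at alpha = 0.1.


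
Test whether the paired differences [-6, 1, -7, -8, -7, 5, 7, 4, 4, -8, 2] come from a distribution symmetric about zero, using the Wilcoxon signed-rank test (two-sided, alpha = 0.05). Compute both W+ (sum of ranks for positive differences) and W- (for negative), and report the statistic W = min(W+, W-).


Step 1: Drop any zero differences (none here) and take |d_i|.
|d| = [6, 1, 7, 8, 7, 5, 7, 4, 4, 8, 2]
Step 2: Midrank |d_i| (ties get averaged ranks).
ranks: |6|->6, |1|->1, |7|->8, |8|->10.5, |7|->8, |5|->5, |7|->8, |4|->3.5, |4|->3.5, |8|->10.5, |2|->2
Step 3: Attach original signs; sum ranks with positive sign and with negative sign.
W+ = 1 + 5 + 8 + 3.5 + 3.5 + 2 = 23
W- = 6 + 8 + 10.5 + 8 + 10.5 = 43
(Check: W+ + W- = 66 should equal n(n+1)/2 = 66.)
Step 4: Test statistic W = min(W+, W-) = 23.
Step 5: Ties in |d|, so use the tie-corrected normal approximation.
        E[W] = n(n+1)/4 = 11*12/4 = 33.
        Tie groups: |d|=4 (t=2), |d|=7 (t=3), |d|=8 (t=2); sum(t^3 - t) = 36.
        Var[W] = n(n+1)(2n+1)/24 - sum(t^3-t)/48 = 3036/24 - 36/48 = 125.75.
        z = (W - E[W]) / sqrt(Var[W]) = (23 - 33) / 11.2138 = -0.8918.
        Two-sided p = 2*Phi(z) = 0.372524.
Step 6: alpha = 0.05. fail to reject H0.

W+ = 23, W- = 43, W = min = 23, p = 0.372524, fail to reject H0.
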